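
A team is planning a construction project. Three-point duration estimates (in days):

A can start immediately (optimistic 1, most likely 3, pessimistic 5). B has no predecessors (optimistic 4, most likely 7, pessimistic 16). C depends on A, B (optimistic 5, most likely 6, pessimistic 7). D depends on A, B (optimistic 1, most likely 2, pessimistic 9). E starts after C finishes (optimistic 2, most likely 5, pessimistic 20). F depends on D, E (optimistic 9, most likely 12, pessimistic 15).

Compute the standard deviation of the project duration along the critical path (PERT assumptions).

3.76 days

te_A = (1 + 4·3 + 5)/6 = 18/6 = 3; σ²_A = ((5−1)/6)² = 0.444
te_B = (4 + 4·7 + 16)/6 = 48/6 = 8; σ²_B = ((16−4)/6)² = 4.000
te_C = (5 + 4·6 + 7)/6 = 36/6 = 6; σ²_C = ((7−5)/6)² = 0.111
te_D = (1 + 4·2 + 9)/6 = 18/6 = 3; σ²_D = ((9−1)/6)² = 1.778
te_E = (2 + 4·5 + 20)/6 = 42/6 = 7; σ²_E = ((20−2)/6)² = 9.000
te_F = (9 + 4·12 + 15)/6 = 72/6 = 12; σ²_F = ((15−9)/6)² = 1.000

Forward pass:
ES_A = 0; EF_A = 3
ES_B = 0; EF_B = 8
ES_C = max(EF_A=3, EF_B=8) = 8; EF_C = 8+6 = 14
ES_D = max(EF_A=3, EF_B=8) = 8; EF_D = 8+3 = 11
ES_E = 14; EF_E = 14+7 = 21
ES_F = max(EF_D=11, EF_E=21) = 21; EF_F = 21+12 = 33
Expected project duration μ = 33 days. Critical path: B → C → E → F.

Variance along critical path = 4.000 + 0.111 + 9.000 + 1.000 = 14.111
σ = √14.111 = 3.756 days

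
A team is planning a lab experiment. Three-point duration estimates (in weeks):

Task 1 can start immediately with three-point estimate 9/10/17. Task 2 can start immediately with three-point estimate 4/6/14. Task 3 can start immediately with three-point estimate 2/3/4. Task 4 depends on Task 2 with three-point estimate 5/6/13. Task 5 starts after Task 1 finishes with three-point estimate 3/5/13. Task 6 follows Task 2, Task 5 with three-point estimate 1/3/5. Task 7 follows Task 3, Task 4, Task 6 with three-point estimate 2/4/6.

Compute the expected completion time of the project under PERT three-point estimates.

te_Task 1 = (9 + 4·10 + 17)/6 = 66/6 = 11
te_Task 2 = (4 + 4·6 + 14)/6 = 42/6 = 7
te_Task 3 = (2 + 4·3 + 4)/6 = 18/6 = 3
te_Task 4 = (5 + 4·6 + 13)/6 = 42/6 = 7
te_Task 5 = (3 + 4·5 + 13)/6 = 36/6 = 6
te_Task 6 = (1 + 4·3 + 5)/6 = 18/6 = 3
te_Task 7 = (2 + 4·4 + 6)/6 = 24/6 = 4

Forward pass:
ES_Task 1 = 0; EF_Task 1 = 11
ES_Task 2 = 0; EF_Task 2 = 7
ES_Task 3 = 0; EF_Task 3 = 3
ES_Task 4 = 7; EF_Task 4 = 7+7 = 14
ES_Task 5 = 11; EF_Task 5 = 11+6 = 17
ES_Task 6 = max(EF_Task 2=7, EF_Task 5=17) = 17; EF_Task 6 = 17+3 = 20
ES_Task 7 = max(EF_Task 3=3, EF_Task 4=14, EF_Task 6=20) = 20; EF_Task 7 = 20+4 = 24
Expected project duration μ = 24 weeks. Critical path: Task 1 → Task 5 → Task 6 → Task 7.

24 weeks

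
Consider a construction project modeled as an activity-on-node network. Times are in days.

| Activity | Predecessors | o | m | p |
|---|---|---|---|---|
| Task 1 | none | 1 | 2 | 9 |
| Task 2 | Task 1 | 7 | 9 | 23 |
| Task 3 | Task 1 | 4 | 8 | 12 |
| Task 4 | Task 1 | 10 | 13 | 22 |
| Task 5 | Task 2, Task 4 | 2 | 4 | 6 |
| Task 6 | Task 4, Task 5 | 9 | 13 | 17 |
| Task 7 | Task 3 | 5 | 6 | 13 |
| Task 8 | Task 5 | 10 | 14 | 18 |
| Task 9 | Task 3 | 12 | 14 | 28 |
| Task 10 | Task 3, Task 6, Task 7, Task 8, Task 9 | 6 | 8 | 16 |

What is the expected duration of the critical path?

te_Task 1 = (1 + 4·2 + 9)/6 = 18/6 = 3
te_Task 2 = (7 + 4·9 + 23)/6 = 66/6 = 11
te_Task 3 = (4 + 4·8 + 12)/6 = 48/6 = 8
te_Task 4 = (10 + 4·13 + 22)/6 = 84/6 = 14
te_Task 5 = (2 + 4·4 + 6)/6 = 24/6 = 4
te_Task 6 = (9 + 4·13 + 17)/6 = 78/6 = 13
te_Task 7 = (5 + 4·6 + 13)/6 = 42/6 = 7
te_Task 8 = (10 + 4·14 + 18)/6 = 84/6 = 14
te_Task 9 = (12 + 4·14 + 28)/6 = 96/6 = 16
te_Task 10 = (6 + 4·8 + 16)/6 = 54/6 = 9

Forward pass:
ES_Task 1 = 0; EF_Task 1 = 3
ES_Task 2 = 3; EF_Task 2 = 3+11 = 14
ES_Task 3 = 3; EF_Task 3 = 3+8 = 11
ES_Task 4 = 3; EF_Task 4 = 3+14 = 17
ES_Task 5 = max(EF_Task 2=14, EF_Task 4=17) = 17; EF_Task 5 = 17+4 = 21
ES_Task 6 = max(EF_Task 4=17, EF_Task 5=21) = 21; EF_Task 6 = 21+13 = 34
ES_Task 7 = 11; EF_Task 7 = 11+7 = 18
ES_Task 8 = 21; EF_Task 8 = 21+14 = 35
ES_Task 9 = 11; EF_Task 9 = 11+16 = 27
ES_Task 10 = max(EF_Task 3=11, EF_Task 6=34, EF_Task 7=18, EF_Task 8=35, EF_Task 9=27) = 35; EF_Task 10 = 35+9 = 44
Expected project duration μ = 44 days. Critical path: Task 1 → Task 4 → Task 5 → Task 8 → Task 10.

44 days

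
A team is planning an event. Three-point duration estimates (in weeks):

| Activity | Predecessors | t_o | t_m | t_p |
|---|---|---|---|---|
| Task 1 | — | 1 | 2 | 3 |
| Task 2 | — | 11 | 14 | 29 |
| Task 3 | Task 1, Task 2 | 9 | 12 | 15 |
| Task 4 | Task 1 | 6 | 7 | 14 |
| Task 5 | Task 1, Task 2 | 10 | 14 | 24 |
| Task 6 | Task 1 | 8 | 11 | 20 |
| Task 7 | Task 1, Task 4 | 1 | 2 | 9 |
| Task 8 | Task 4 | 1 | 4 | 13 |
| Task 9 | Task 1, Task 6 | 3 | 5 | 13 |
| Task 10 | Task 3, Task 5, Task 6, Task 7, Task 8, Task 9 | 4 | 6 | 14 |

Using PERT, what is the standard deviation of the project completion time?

te_Task 1 = (1 + 4·2 + 3)/6 = 12/6 = 2; σ²_Task 1 = ((3−1)/6)² = 0.111
te_Task 2 = (11 + 4·14 + 29)/6 = 96/6 = 16; σ²_Task 2 = ((29−11)/6)² = 9.000
te_Task 3 = (9 + 4·12 + 15)/6 = 72/6 = 12; σ²_Task 3 = ((15−9)/6)² = 1.000
te_Task 4 = (6 + 4·7 + 14)/6 = 48/6 = 8; σ²_Task 4 = ((14−6)/6)² = 1.778
te_Task 5 = (10 + 4·14 + 24)/6 = 90/6 = 15; σ²_Task 5 = ((24−10)/6)² = 5.444
te_Task 6 = (8 + 4·11 + 20)/6 = 72/6 = 12; σ²_Task 6 = ((20−8)/6)² = 4.000
te_Task 7 = (1 + 4·2 + 9)/6 = 18/6 = 3; σ²_Task 7 = ((9−1)/6)² = 1.778
te_Task 8 = (1 + 4·4 + 13)/6 = 30/6 = 5; σ²_Task 8 = ((13−1)/6)² = 4.000
te_Task 9 = (3 + 4·5 + 13)/6 = 36/6 = 6; σ²_Task 9 = ((13−3)/6)² = 2.778
te_Task 10 = (4 + 4·6 + 14)/6 = 42/6 = 7; σ²_Task 10 = ((14−4)/6)² = 2.778

Forward pass:
ES_Task 1 = 0; EF_Task 1 = 2
ES_Task 2 = 0; EF_Task 2 = 16
ES_Task 3 = max(EF_Task 1=2, EF_Task 2=16) = 16; EF_Task 3 = 16+12 = 28
ES_Task 4 = 2; EF_Task 4 = 2+8 = 10
ES_Task 5 = max(EF_Task 1=2, EF_Task 2=16) = 16; EF_Task 5 = 16+15 = 31
ES_Task 6 = 2; EF_Task 6 = 2+12 = 14
ES_Task 7 = max(EF_Task 1=2, EF_Task 4=10) = 10; EF_Task 7 = 10+3 = 13
ES_Task 8 = 10; EF_Task 8 = 10+5 = 15
ES_Task 9 = max(EF_Task 1=2, EF_Task 6=14) = 14; EF_Task 9 = 14+6 = 20
ES_Task 10 = max(EF_Task 3=28, EF_Task 5=31, EF_Task 6=14, EF_Task 7=13, EF_Task 8=15, EF_Task 9=20) = 31; EF_Task 10 = 31+7 = 38
Expected project duration μ = 38 weeks. Critical path: Task 2 → Task 5 → Task 10.

Variance along critical path = 9.000 + 5.444 + 2.778 = 17.222
σ = √17.222 = 4.150 weeks

4.15 weeks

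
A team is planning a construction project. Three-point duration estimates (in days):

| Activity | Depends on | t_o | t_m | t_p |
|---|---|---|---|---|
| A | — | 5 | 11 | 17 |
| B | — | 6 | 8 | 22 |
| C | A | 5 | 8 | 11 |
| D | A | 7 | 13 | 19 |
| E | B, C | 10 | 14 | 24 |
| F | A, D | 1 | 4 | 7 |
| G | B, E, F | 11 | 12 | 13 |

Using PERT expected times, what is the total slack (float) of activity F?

6 days

te_A = (5 + 4·11 + 17)/6 = 66/6 = 11
te_B = (6 + 4·8 + 22)/6 = 60/6 = 10
te_C = (5 + 4·8 + 11)/6 = 48/6 = 8
te_D = (7 + 4·13 + 19)/6 = 78/6 = 13
te_E = (10 + 4·14 + 24)/6 = 90/6 = 15
te_F = (1 + 4·4 + 7)/6 = 24/6 = 4
te_G = (11 + 4·12 + 13)/6 = 72/6 = 12

Forward pass:
ES_A = 0; EF_A = 11
ES_B = 0; EF_B = 10
ES_C = 11; EF_C = 11+8 = 19
ES_D = 11; EF_D = 11+13 = 24
ES_E = max(EF_B=10, EF_C=19) = 19; EF_E = 19+15 = 34
ES_F = max(EF_A=11, EF_D=24) = 24; EF_F = 24+4 = 28
ES_G = max(EF_B=10, EF_E=34, EF_F=28) = 34; EF_G = 34+12 = 46
Expected project duration μ = 46 days. Critical path: A → C → E → G.

Backward pass:
LF_G = 46; LS_G = 46−12 = 34
LF_F = LS_G = 34; LS_F = 34−4 = 30
LF_E = LS_G = 34; LS_E = 34−15 = 19
LF_D = LS_F = 30; LS_D = 30−13 = 17
LF_C = LS_E = 19; LS_C = 19−8 = 11
LF_B = min(LS_E=19, LS_G=34) = 19; LS_B = 19−10 = 9
LF_A = min(LS_C=11, LS_D=17, LS_F=30) = 11; LS_A = 11−11 = 0
Slack_F = LS_F − ES_F = 30 − 24 = 6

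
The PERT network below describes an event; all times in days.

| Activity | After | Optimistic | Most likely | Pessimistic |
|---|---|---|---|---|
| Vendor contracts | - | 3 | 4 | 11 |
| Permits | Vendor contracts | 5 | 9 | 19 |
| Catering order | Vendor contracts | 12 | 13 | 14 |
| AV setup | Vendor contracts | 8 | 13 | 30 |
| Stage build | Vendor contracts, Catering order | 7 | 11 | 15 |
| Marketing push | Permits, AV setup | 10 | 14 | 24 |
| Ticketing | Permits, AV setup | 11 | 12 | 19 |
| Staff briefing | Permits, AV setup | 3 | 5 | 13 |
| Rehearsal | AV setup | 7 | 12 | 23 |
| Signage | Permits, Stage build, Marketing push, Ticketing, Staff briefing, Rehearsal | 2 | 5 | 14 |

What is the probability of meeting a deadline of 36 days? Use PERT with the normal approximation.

te_Vendor contracts = (3 + 4·4 + 11)/6 = 30/6 = 5; σ²_Vendor contracts = ((11−3)/6)² = 1.778
te_Permits = (5 + 4·9 + 19)/6 = 60/6 = 10; σ²_Permits = ((19−5)/6)² = 5.444
te_Catering order = (12 + 4·13 + 14)/6 = 78/6 = 13; σ²_Catering order = ((14−12)/6)² = 0.111
te_AV setup = (8 + 4·13 + 30)/6 = 90/6 = 15; σ²_AV setup = ((30−8)/6)² = 13.444
te_Stage build = (7 + 4·11 + 15)/6 = 66/6 = 11; σ²_Stage build = ((15−7)/6)² = 1.778
te_Marketing push = (10 + 4·14 + 24)/6 = 90/6 = 15; σ²_Marketing push = ((24−10)/6)² = 5.444
te_Ticketing = (11 + 4·12 + 19)/6 = 78/6 = 13; σ²_Ticketing = ((19−11)/6)² = 1.778
te_Staff briefing = (3 + 4·5 + 13)/6 = 36/6 = 6; σ²_Staff briefing = ((13−3)/6)² = 2.778
te_Rehearsal = (7 + 4·12 + 23)/6 = 78/6 = 13; σ²_Rehearsal = ((23−7)/6)² = 7.111
te_Signage = (2 + 4·5 + 14)/6 = 36/6 = 6; σ²_Signage = ((14−2)/6)² = 4.000

Forward pass:
ES_Vendor contracts = 0; EF_Vendor contracts = 5
ES_Permits = 5; EF_Permits = 5+10 = 15
ES_Catering order = 5; EF_Catering order = 5+13 = 18
ES_AV setup = 5; EF_AV setup = 5+15 = 20
ES_Stage build = max(EF_Vendor contracts=5, EF_Catering order=18) = 18; EF_Stage build = 18+11 = 29
ES_Marketing push = max(EF_Permits=15, EF_AV setup=20) = 20; EF_Marketing push = 20+15 = 35
ES_Ticketing = max(EF_Permits=15, EF_AV setup=20) = 20; EF_Ticketing = 20+13 = 33
ES_Staff briefing = max(EF_Permits=15, EF_AV setup=20) = 20; EF_Staff briefing = 20+6 = 26
ES_Rehearsal = 20; EF_Rehearsal = 20+13 = 33
ES_Signage = max(EF_Permits=15, EF_Stage build=29, EF_Marketing push=35, EF_Ticketing=33, EF_Staff briefing=26, EF_Rehearsal=33) = 35; EF_Signage = 35+6 = 41
Expected project duration μ = 41 days. Critical path: Vendor contracts → AV setup → Marketing push → Signage.

Variance along critical path = 1.778 + 13.444 + 5.444 + 4.000 = 24.667; σ = √24.667 = 4.967 days.
Z = (36 − 41) / 4.967 = -1.007
P(T ≤ 36) = Φ(-1.007) ≈ 0.157

0.157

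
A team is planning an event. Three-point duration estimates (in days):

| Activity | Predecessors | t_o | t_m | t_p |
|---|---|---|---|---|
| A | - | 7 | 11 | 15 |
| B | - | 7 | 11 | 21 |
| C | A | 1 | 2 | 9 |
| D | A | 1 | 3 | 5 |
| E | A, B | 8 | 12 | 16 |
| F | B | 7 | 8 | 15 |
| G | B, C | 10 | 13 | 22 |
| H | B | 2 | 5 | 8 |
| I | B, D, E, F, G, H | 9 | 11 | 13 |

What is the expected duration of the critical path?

39 days

te_A = (7 + 4·11 + 15)/6 = 66/6 = 11
te_B = (7 + 4·11 + 21)/6 = 72/6 = 12
te_C = (1 + 4·2 + 9)/6 = 18/6 = 3
te_D = (1 + 4·3 + 5)/6 = 18/6 = 3
te_E = (8 + 4·12 + 16)/6 = 72/6 = 12
te_F = (7 + 4·8 + 15)/6 = 54/6 = 9
te_G = (10 + 4·13 + 22)/6 = 84/6 = 14
te_H = (2 + 4·5 + 8)/6 = 30/6 = 5
te_I = (9 + 4·11 + 13)/6 = 66/6 = 11

Forward pass:
ES_A = 0; EF_A = 11
ES_B = 0; EF_B = 12
ES_C = 11; EF_C = 11+3 = 14
ES_D = 11; EF_D = 11+3 = 14
ES_E = max(EF_A=11, EF_B=12) = 12; EF_E = 12+12 = 24
ES_F = 12; EF_F = 12+9 = 21
ES_G = max(EF_B=12, EF_C=14) = 14; EF_G = 14+14 = 28
ES_H = 12; EF_H = 12+5 = 17
ES_I = max(EF_B=12, EF_D=14, EF_E=24, EF_F=21, EF_G=28, EF_H=17) = 28; EF_I = 28+11 = 39
Expected project duration μ = 39 days. Critical path: A → C → G → I.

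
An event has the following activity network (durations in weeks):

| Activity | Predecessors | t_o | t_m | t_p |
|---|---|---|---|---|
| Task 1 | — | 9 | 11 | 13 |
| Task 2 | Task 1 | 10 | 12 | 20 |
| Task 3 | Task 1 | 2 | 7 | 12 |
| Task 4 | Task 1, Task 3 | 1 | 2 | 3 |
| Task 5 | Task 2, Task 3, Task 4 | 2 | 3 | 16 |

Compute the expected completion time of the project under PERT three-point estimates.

29 weeks

te_Task 1 = (9 + 4·11 + 13)/6 = 66/6 = 11
te_Task 2 = (10 + 4·12 + 20)/6 = 78/6 = 13
te_Task 3 = (2 + 4·7 + 12)/6 = 42/6 = 7
te_Task 4 = (1 + 4·2 + 3)/6 = 12/6 = 2
te_Task 5 = (2 + 4·3 + 16)/6 = 30/6 = 5

Forward pass:
ES_Task 1 = 0; EF_Task 1 = 11
ES_Task 2 = 11; EF_Task 2 = 11+13 = 24
ES_Task 3 = 11; EF_Task 3 = 11+7 = 18
ES_Task 4 = max(EF_Task 1=11, EF_Task 3=18) = 18; EF_Task 4 = 18+2 = 20
ES_Task 5 = max(EF_Task 2=24, EF_Task 3=18, EF_Task 4=20) = 24; EF_Task 5 = 24+5 = 29
Expected project duration μ = 29 weeks. Critical path: Task 1 → Task 2 → Task 5.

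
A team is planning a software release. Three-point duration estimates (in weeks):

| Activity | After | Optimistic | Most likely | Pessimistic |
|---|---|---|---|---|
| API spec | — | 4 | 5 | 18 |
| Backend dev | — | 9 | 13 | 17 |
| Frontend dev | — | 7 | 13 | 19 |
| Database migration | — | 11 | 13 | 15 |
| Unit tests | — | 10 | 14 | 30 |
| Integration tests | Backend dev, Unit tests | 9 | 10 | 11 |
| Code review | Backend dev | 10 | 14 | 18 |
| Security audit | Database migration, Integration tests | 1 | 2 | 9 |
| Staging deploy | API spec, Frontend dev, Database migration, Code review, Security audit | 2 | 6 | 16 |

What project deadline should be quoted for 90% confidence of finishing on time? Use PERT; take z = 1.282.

te_API spec = (4 + 4·5 + 18)/6 = 42/6 = 7; σ²_API spec = ((18−4)/6)² = 5.444
te_Backend dev = (9 + 4·13 + 17)/6 = 78/6 = 13; σ²_Backend dev = ((17−9)/6)² = 1.778
te_Frontend dev = (7 + 4·13 + 19)/6 = 78/6 = 13; σ²_Frontend dev = ((19−7)/6)² = 4.000
te_Database migration = (11 + 4·13 + 15)/6 = 78/6 = 13; σ²_Database migration = ((15−11)/6)² = 0.444
te_Unit tests = (10 + 4·14 + 30)/6 = 96/6 = 16; σ²_Unit tests = ((30−10)/6)² = 11.111
te_Integration tests = (9 + 4·10 + 11)/6 = 60/6 = 10; σ²_Integration tests = ((11−9)/6)² = 0.111
te_Code review = (10 + 4·14 + 18)/6 = 84/6 = 14; σ²_Code review = ((18−10)/6)² = 1.778
te_Security audit = (1 + 4·2 + 9)/6 = 18/6 = 3; σ²_Security audit = ((9−1)/6)² = 1.778
te_Staging deploy = (2 + 4·6 + 16)/6 = 42/6 = 7; σ²_Staging deploy = ((16−2)/6)² = 5.444

Forward pass:
ES_API spec = 0; EF_API spec = 7
ES_Backend dev = 0; EF_Backend dev = 13
ES_Frontend dev = 0; EF_Frontend dev = 13
ES_Database migration = 0; EF_Database migration = 13
ES_Unit tests = 0; EF_Unit tests = 16
ES_Integration tests = max(EF_Backend dev=13, EF_Unit tests=16) = 16; EF_Integration tests = 16+10 = 26
ES_Code review = 13; EF_Code review = 13+14 = 27
ES_Security audit = max(EF_Database migration=13, EF_Integration tests=26) = 26; EF_Security audit = 26+3 = 29
ES_Staging deploy = max(EF_API spec=7, EF_Frontend dev=13, EF_Database migration=13, EF_Code review=27, EF_Security audit=29) = 29; EF_Staging deploy = 29+7 = 36
Expected project duration μ = 36 weeks. Critical path: Unit tests → Integration tests → Security audit → Staging deploy.

Variance along critical path = 11.111 + 0.111 + 1.778 + 5.444 = 18.444; σ = 4.295 weeks.
D = μ + z·σ = 36 + 1.282·4.295 = 41.5 weeks

41.5 weeks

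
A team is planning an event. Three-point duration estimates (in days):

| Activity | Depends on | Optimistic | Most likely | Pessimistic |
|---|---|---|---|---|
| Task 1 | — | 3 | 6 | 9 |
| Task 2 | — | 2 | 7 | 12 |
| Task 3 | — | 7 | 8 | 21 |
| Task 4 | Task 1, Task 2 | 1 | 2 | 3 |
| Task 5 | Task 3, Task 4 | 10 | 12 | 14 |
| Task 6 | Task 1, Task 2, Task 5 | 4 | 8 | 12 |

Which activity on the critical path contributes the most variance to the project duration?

te_Task 1 = (3 + 4·6 + 9)/6 = 36/6 = 6; σ²_Task 1 = ((9−3)/6)² = 1.000
te_Task 2 = (2 + 4·7 + 12)/6 = 42/6 = 7; σ²_Task 2 = ((12−2)/6)² = 2.778
te_Task 3 = (7 + 4·8 + 21)/6 = 60/6 = 10; σ²_Task 3 = ((21−7)/6)² = 5.444
te_Task 4 = (1 + 4·2 + 3)/6 = 12/6 = 2; σ²_Task 4 = ((3−1)/6)² = 0.111
te_Task 5 = (10 + 4·12 + 14)/6 = 72/6 = 12; σ²_Task 5 = ((14−10)/6)² = 0.444
te_Task 6 = (4 + 4·8 + 12)/6 = 48/6 = 8; σ²_Task 6 = ((12−4)/6)² = 1.778

Forward pass:
ES_Task 1 = 0; EF_Task 1 = 6
ES_Task 2 = 0; EF_Task 2 = 7
ES_Task 3 = 0; EF_Task 3 = 10
ES_Task 4 = max(EF_Task 1=6, EF_Task 2=7) = 7; EF_Task 4 = 7+2 = 9
ES_Task 5 = max(EF_Task 3=10, EF_Task 4=9) = 10; EF_Task 5 = 10+12 = 22
ES_Task 6 = max(EF_Task 1=6, EF_Task 2=7, EF_Task 5=22) = 22; EF_Task 6 = 22+8 = 30
Expected project duration μ = 30 days. Critical path: Task 3 → Task 5 → Task 6.

Variances on critical path: σ²_Task 3=5.444, σ²_Task 5=0.444, σ²_Task 6=1.778.
Largest is σ²_Task 3 = 5.444.

Task 3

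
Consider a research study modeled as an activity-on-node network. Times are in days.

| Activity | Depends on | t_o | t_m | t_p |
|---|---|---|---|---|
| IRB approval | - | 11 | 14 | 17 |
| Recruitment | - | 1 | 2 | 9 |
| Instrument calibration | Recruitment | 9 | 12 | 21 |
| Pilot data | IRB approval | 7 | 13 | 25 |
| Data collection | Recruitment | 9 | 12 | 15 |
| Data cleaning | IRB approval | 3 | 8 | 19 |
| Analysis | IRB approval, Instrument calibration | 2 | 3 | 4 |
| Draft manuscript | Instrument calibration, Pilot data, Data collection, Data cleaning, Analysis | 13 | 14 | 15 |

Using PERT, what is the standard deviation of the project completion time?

3.18 days

te_IRB approval = (11 + 4·14 + 17)/6 = 84/6 = 14; σ²_IRB approval = ((17−11)/6)² = 1.000
te_Recruitment = (1 + 4·2 + 9)/6 = 18/6 = 3; σ²_Recruitment = ((9−1)/6)² = 1.778
te_Instrument calibration = (9 + 4·12 + 21)/6 = 78/6 = 13; σ²_Instrument calibration = ((21−9)/6)² = 4.000
te_Pilot data = (7 + 4·13 + 25)/6 = 84/6 = 14; σ²_Pilot data = ((25−7)/6)² = 9.000
te_Data collection = (9 + 4·12 + 15)/6 = 72/6 = 12; σ²_Data collection = ((15−9)/6)² = 1.000
te_Data cleaning = (3 + 4·8 + 19)/6 = 54/6 = 9; σ²_Data cleaning = ((19−3)/6)² = 7.111
te_Analysis = (2 + 4·3 + 4)/6 = 18/6 = 3; σ²_Analysis = ((4−2)/6)² = 0.111
te_Draft manuscript = (13 + 4·14 + 15)/6 = 84/6 = 14; σ²_Draft manuscript = ((15−13)/6)² = 0.111

Forward pass:
ES_IRB approval = 0; EF_IRB approval = 14
ES_Recruitment = 0; EF_Recruitment = 3
ES_Instrument calibration = 3; EF_Instrument calibration = 3+13 = 16
ES_Pilot data = 14; EF_Pilot data = 14+14 = 28
ES_Data collection = 3; EF_Data collection = 3+12 = 15
ES_Data cleaning = 14; EF_Data cleaning = 14+9 = 23
ES_Analysis = max(EF_IRB approval=14, EF_Instrument calibration=16) = 16; EF_Analysis = 16+3 = 19
ES_Draft manuscript = max(EF_Instrument calibration=16, EF_Pilot data=28, EF_Data collection=15, EF_Data cleaning=23, EF_Analysis=19) = 28; EF_Draft manuscript = 28+14 = 42
Expected project duration μ = 42 days. Critical path: IRB approval → Pilot data → Draft manuscript.

Variance along critical path = 1.000 + 9.000 + 0.111 = 10.111
σ = √10.111 = 3.180 days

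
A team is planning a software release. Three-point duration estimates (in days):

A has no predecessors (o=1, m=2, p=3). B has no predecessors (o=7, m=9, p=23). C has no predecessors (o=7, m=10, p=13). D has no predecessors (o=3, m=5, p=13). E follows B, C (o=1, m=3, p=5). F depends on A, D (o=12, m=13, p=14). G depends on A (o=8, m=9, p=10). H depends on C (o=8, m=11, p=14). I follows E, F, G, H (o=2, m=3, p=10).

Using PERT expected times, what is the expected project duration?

25 days

te_A = (1 + 4·2 + 3)/6 = 12/6 = 2
te_B = (7 + 4·9 + 23)/6 = 66/6 = 11
te_C = (7 + 4·10 + 13)/6 = 60/6 = 10
te_D = (3 + 4·5 + 13)/6 = 36/6 = 6
te_E = (1 + 4·3 + 5)/6 = 18/6 = 3
te_F = (12 + 4·13 + 14)/6 = 78/6 = 13
te_G = (8 + 4·9 + 10)/6 = 54/6 = 9
te_H = (8 + 4·11 + 14)/6 = 66/6 = 11
te_I = (2 + 4·3 + 10)/6 = 24/6 = 4

Forward pass:
ES_A = 0; EF_A = 2
ES_B = 0; EF_B = 11
ES_C = 0; EF_C = 10
ES_D = 0; EF_D = 6
ES_E = max(EF_B=11, EF_C=10) = 11; EF_E = 11+3 = 14
ES_F = max(EF_A=2, EF_D=6) = 6; EF_F = 6+13 = 19
ES_G = 2; EF_G = 2+9 = 11
ES_H = 10; EF_H = 10+11 = 21
ES_I = max(EF_E=14, EF_F=19, EF_G=11, EF_H=21) = 21; EF_I = 21+4 = 25
Expected project duration μ = 25 days. Critical path: C → H → I.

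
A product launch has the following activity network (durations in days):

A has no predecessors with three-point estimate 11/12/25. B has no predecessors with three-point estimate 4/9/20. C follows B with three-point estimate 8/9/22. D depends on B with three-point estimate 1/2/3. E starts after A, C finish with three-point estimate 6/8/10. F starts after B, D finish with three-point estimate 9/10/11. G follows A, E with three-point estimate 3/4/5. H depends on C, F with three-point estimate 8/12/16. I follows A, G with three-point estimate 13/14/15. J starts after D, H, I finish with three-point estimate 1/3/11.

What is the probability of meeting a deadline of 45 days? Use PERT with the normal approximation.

0.067

te_A = (11 + 4·12 + 25)/6 = 84/6 = 14; σ²_A = ((25−11)/6)² = 5.444
te_B = (4 + 4·9 + 20)/6 = 60/6 = 10; σ²_B = ((20−4)/6)² = 7.111
te_C = (8 + 4·9 + 22)/6 = 66/6 = 11; σ²_C = ((22−8)/6)² = 5.444
te_D = (1 + 4·2 + 3)/6 = 12/6 = 2; σ²_D = ((3−1)/6)² = 0.111
te_E = (6 + 4·8 + 10)/6 = 48/6 = 8; σ²_E = ((10−6)/6)² = 0.444
te_F = (9 + 4·10 + 11)/6 = 60/6 = 10; σ²_F = ((11−9)/6)² = 0.111
te_G = (3 + 4·4 + 5)/6 = 24/6 = 4; σ²_G = ((5−3)/6)² = 0.111
te_H = (8 + 4·12 + 16)/6 = 72/6 = 12; σ²_H = ((16−8)/6)² = 1.778
te_I = (13 + 4·14 + 15)/6 = 84/6 = 14; σ²_I = ((15−13)/6)² = 0.111
te_J = (1 + 4·3 + 11)/6 = 24/6 = 4; σ²_J = ((11−1)/6)² = 2.778

Forward pass:
ES_A = 0; EF_A = 14
ES_B = 0; EF_B = 10
ES_C = 10; EF_C = 10+11 = 21
ES_D = 10; EF_D = 10+2 = 12
ES_E = max(EF_A=14, EF_C=21) = 21; EF_E = 21+8 = 29
ES_F = max(EF_B=10, EF_D=12) = 12; EF_F = 12+10 = 22
ES_G = max(EF_A=14, EF_E=29) = 29; EF_G = 29+4 = 33
ES_H = max(EF_C=21, EF_F=22) = 22; EF_H = 22+12 = 34
ES_I = max(EF_A=14, EF_G=33) = 33; EF_I = 33+14 = 47
ES_J = max(EF_D=12, EF_H=34, EF_I=47) = 47; EF_J = 47+4 = 51
Expected project duration μ = 51 days. Critical path: B → C → E → G → I → J.

Variance along critical path = 7.111 + 5.444 + 0.444 + 0.111 + 0.111 + 2.778 = 16.000; σ = √16.000 = 4.000 days.
Z = (45 − 51) / 4.000 = -1.500
P(T ≤ 45) = Φ(-1.500) ≈ 0.067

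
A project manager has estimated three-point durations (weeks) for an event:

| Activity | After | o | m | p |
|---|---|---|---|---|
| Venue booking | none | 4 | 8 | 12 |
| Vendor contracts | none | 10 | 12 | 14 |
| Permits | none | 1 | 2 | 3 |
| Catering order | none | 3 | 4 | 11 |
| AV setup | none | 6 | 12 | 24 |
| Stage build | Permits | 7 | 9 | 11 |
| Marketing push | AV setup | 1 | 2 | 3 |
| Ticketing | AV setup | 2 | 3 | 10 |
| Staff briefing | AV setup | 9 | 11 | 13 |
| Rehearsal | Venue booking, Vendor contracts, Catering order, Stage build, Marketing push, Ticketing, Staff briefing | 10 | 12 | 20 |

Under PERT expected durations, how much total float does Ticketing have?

te_Venue booking = (4 + 4·8 + 12)/6 = 48/6 = 8
te_Vendor contracts = (10 + 4·12 + 14)/6 = 72/6 = 12
te_Permits = (1 + 4·2 + 3)/6 = 12/6 = 2
te_Catering order = (3 + 4·4 + 11)/6 = 30/6 = 5
te_AV setup = (6 + 4·12 + 24)/6 = 78/6 = 13
te_Stage build = (7 + 4·9 + 11)/6 = 54/6 = 9
te_Marketing push = (1 + 4·2 + 3)/6 = 12/6 = 2
te_Ticketing = (2 + 4·3 + 10)/6 = 24/6 = 4
te_Staff briefing = (9 + 4·11 + 13)/6 = 66/6 = 11
te_Rehearsal = (10 + 4·12 + 20)/6 = 78/6 = 13

Forward pass:
ES_Venue booking = 0; EF_Venue booking = 8
ES_Vendor contracts = 0; EF_Vendor contracts = 12
ES_Permits = 0; EF_Permits = 2
ES_Catering order = 0; EF_Catering order = 5
ES_AV setup = 0; EF_AV setup = 13
ES_Stage build = 2; EF_Stage build = 2+9 = 11
ES_Marketing push = 13; EF_Marketing push = 13+2 = 15
ES_Ticketing = 13; EF_Ticketing = 13+4 = 17
ES_Staff briefing = 13; EF_Staff briefing = 13+11 = 24
ES_Rehearsal = max(EF_Venue booking=8, EF_Vendor contracts=12, EF_Catering order=5, EF_Stage build=11, EF_Marketing push=15, EF_Ticketing=17, EF_Staff briefing=24) = 24; EF_Rehearsal = 24+13 = 37
Expected project duration μ = 37 weeks. Critical path: AV setup → Staff briefing → Rehearsal.

Backward pass:
LF_Rehearsal = 37; LS_Rehearsal = 37−13 = 24
LF_Staff briefing = LS_Rehearsal = 24; LS_Staff briefing = 24−11 = 13
LF_Ticketing = LS_Rehearsal = 24; LS_Ticketing = 24−4 = 20
LF_Marketing push = LS_Rehearsal = 24; LS_Marketing push = 24−2 = 22
LF_Stage build = LS_Rehearsal = 24; LS_Stage build = 24−9 = 15
LF_AV setup = min(LS_Marketing push=22, LS_Ticketing=20, LS_Staff briefing=13) = 13; LS_AV setup = 13−13 = 0
LF_Catering order = LS_Rehearsal = 24; LS_Catering order = 24−5 = 19
LF_Permits = LS_Stage build = 15; LS_Permits = 15−2 = 13
LF_Vendor contracts = LS_Rehearsal = 24; LS_Vendor contracts = 24−12 = 12
LF_Venue booking = LS_Rehearsal = 24; LS_Venue booking = 24−8 = 16
Slack_Ticketing = LS_Ticketing − ES_Ticketing = 20 − 13 = 7

7 weeks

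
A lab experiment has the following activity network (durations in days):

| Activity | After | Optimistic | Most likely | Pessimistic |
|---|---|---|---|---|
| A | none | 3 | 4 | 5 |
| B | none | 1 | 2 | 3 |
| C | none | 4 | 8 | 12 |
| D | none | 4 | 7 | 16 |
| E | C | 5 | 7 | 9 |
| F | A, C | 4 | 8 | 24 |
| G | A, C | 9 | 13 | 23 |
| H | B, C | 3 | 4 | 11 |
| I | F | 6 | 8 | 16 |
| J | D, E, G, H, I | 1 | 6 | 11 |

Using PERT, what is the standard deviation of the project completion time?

te_A = (3 + 4·4 + 5)/6 = 24/6 = 4; σ²_A = ((5−3)/6)² = 0.111
te_B = (1 + 4·2 + 3)/6 = 12/6 = 2; σ²_B = ((3−1)/6)² = 0.111
te_C = (4 + 4·8 + 12)/6 = 48/6 = 8; σ²_C = ((12−4)/6)² = 1.778
te_D = (4 + 4·7 + 16)/6 = 48/6 = 8; σ²_D = ((16−4)/6)² = 4.000
te_E = (5 + 4·7 + 9)/6 = 42/6 = 7; σ²_E = ((9−5)/6)² = 0.444
te_F = (4 + 4·8 + 24)/6 = 60/6 = 10; σ²_F = ((24−4)/6)² = 11.111
te_G = (9 + 4·13 + 23)/6 = 84/6 = 14; σ²_G = ((23−9)/6)² = 5.444
te_H = (3 + 4·4 + 11)/6 = 30/6 = 5; σ²_H = ((11−3)/6)² = 1.778
te_I = (6 + 4·8 + 16)/6 = 54/6 = 9; σ²_I = ((16−6)/6)² = 2.778
te_J = (1 + 4·6 + 11)/6 = 36/6 = 6; σ²_J = ((11−1)/6)² = 2.778

Forward pass:
ES_A = 0; EF_A = 4
ES_B = 0; EF_B = 2
ES_C = 0; EF_C = 8
ES_D = 0; EF_D = 8
ES_E = 8; EF_E = 8+7 = 15
ES_F = max(EF_A=4, EF_C=8) = 8; EF_F = 8+10 = 18
ES_G = max(EF_A=4, EF_C=8) = 8; EF_G = 8+14 = 22
ES_H = max(EF_B=2, EF_C=8) = 8; EF_H = 8+5 = 13
ES_I = 18; EF_I = 18+9 = 27
ES_J = max(EF_D=8, EF_E=15, EF_G=22, EF_H=13, EF_I=27) = 27; EF_J = 27+6 = 33
Expected project duration μ = 33 days. Critical path: C → F → I → J.

Variance along critical path = 1.778 + 11.111 + 2.778 + 2.778 = 18.444
σ = √18.444 = 4.295 days

4.29 days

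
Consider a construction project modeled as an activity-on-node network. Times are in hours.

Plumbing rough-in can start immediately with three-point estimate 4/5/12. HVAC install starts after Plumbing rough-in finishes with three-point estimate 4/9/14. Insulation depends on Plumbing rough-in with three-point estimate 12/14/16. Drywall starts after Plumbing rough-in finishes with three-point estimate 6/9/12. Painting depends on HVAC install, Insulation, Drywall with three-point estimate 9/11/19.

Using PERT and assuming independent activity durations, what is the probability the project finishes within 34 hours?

0.814

te_Plumbing rough-in = (4 + 4·5 + 12)/6 = 36/6 = 6; σ²_Plumbing rough-in = ((12−4)/6)² = 1.778
te_HVAC install = (4 + 4·9 + 14)/6 = 54/6 = 9; σ²_HVAC install = ((14−4)/6)² = 2.778
te_Insulation = (12 + 4·14 + 16)/6 = 84/6 = 14; σ²_Insulation = ((16−12)/6)² = 0.444
te_Drywall = (6 + 4·9 + 12)/6 = 54/6 = 9; σ²_Drywall = ((12−6)/6)² = 1.000
te_Painting = (9 + 4·11 + 19)/6 = 72/6 = 12; σ²_Painting = ((19−9)/6)² = 2.778

Forward pass:
ES_Plumbing rough-in = 0; EF_Plumbing rough-in = 6
ES_HVAC install = 6; EF_HVAC install = 6+9 = 15
ES_Insulation = 6; EF_Insulation = 6+14 = 20
ES_Drywall = 6; EF_Drywall = 6+9 = 15
ES_Painting = max(EF_HVAC install=15, EF_Insulation=20, EF_Drywall=15) = 20; EF_Painting = 20+12 = 32
Expected project duration μ = 32 hours. Critical path: Plumbing rough-in → Insulation → Painting.

Variance along critical path = 1.778 + 0.444 + 2.778 = 5.000; σ = √5.000 = 2.236 hours.
Z = (34 − 32) / 2.236 = 0.894
P(T ≤ 34) = Φ(0.894) ≈ 0.814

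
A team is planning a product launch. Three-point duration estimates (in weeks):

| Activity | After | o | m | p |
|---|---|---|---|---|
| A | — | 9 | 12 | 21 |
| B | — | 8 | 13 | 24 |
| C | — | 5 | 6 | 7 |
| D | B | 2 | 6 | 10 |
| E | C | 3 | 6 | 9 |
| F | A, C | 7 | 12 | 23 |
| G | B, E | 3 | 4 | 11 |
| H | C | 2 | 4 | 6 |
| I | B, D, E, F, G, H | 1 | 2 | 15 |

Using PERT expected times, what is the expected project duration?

30 weeks

te_A = (9 + 4·12 + 21)/6 = 78/6 = 13
te_B = (8 + 4·13 + 24)/6 = 84/6 = 14
te_C = (5 + 4·6 + 7)/6 = 36/6 = 6
te_D = (2 + 4·6 + 10)/6 = 36/6 = 6
te_E = (3 + 4·6 + 9)/6 = 36/6 = 6
te_F = (7 + 4·12 + 23)/6 = 78/6 = 13
te_G = (3 + 4·4 + 11)/6 = 30/6 = 5
te_H = (2 + 4·4 + 6)/6 = 24/6 = 4
te_I = (1 + 4·2 + 15)/6 = 24/6 = 4

Forward pass:
ES_A = 0; EF_A = 13
ES_B = 0; EF_B = 14
ES_C = 0; EF_C = 6
ES_D = 14; EF_D = 14+6 = 20
ES_E = 6; EF_E = 6+6 = 12
ES_F = max(EF_A=13, EF_C=6) = 13; EF_F = 13+13 = 26
ES_G = max(EF_B=14, EF_E=12) = 14; EF_G = 14+5 = 19
ES_H = 6; EF_H = 6+4 = 10
ES_I = max(EF_B=14, EF_D=20, EF_E=12, EF_F=26, EF_G=19, EF_H=10) = 26; EF_I = 26+4 = 30
Expected project duration μ = 30 weeks. Critical path: A → F → I.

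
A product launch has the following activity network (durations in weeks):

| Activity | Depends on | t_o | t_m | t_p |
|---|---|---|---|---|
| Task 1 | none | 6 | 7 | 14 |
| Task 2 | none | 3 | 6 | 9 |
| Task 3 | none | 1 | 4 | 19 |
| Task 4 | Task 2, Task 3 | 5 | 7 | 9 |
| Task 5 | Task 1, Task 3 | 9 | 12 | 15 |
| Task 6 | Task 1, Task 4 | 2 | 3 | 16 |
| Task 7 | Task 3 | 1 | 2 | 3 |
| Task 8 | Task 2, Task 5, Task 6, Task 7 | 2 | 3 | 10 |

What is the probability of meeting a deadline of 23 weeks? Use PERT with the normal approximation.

te_Task 1 = (6 + 4·7 + 14)/6 = 48/6 = 8; σ²_Task 1 = ((14−6)/6)² = 1.778
te_Task 2 = (3 + 4·6 + 9)/6 = 36/6 = 6; σ²_Task 2 = ((9−3)/6)² = 1.000
te_Task 3 = (1 + 4·4 + 19)/6 = 36/6 = 6; σ²_Task 3 = ((19−1)/6)² = 9.000
te_Task 4 = (5 + 4·7 + 9)/6 = 42/6 = 7; σ²_Task 4 = ((9−5)/6)² = 0.444
te_Task 5 = (9 + 4·12 + 15)/6 = 72/6 = 12; σ²_Task 5 = ((15−9)/6)² = 1.000
te_Task 6 = (2 + 4·3 + 16)/6 = 30/6 = 5; σ²_Task 6 = ((16−2)/6)² = 5.444
te_Task 7 = (1 + 4·2 + 3)/6 = 12/6 = 2; σ²_Task 7 = ((3−1)/6)² = 0.111
te_Task 8 = (2 + 4·3 + 10)/6 = 24/6 = 4; σ²_Task 8 = ((10−2)/6)² = 1.778

Forward pass:
ES_Task 1 = 0; EF_Task 1 = 8
ES_Task 2 = 0; EF_Task 2 = 6
ES_Task 3 = 0; EF_Task 3 = 6
ES_Task 4 = max(EF_Task 2=6, EF_Task 3=6) = 6; EF_Task 4 = 6+7 = 13
ES_Task 5 = max(EF_Task 1=8, EF_Task 3=6) = 8; EF_Task 5 = 8+12 = 20
ES_Task 6 = max(EF_Task 1=8, EF_Task 4=13) = 13; EF_Task 6 = 13+5 = 18
ES_Task 7 = 6; EF_Task 7 = 6+2 = 8
ES_Task 8 = max(EF_Task 2=6, EF_Task 5=20, EF_Task 6=18, EF_Task 7=8) = 20; EF_Task 8 = 20+4 = 24
Expected project duration μ = 24 weeks. Critical path: Task 1 → Task 5 → Task 8.

Variance along critical path = 1.778 + 1.000 + 1.778 = 4.556; σ = √4.556 = 2.134 weeks.
Z = (23 − 24) / 2.134 = -0.469
P(T ≤ 23) = Φ(-0.469) ≈ 0.320

0.320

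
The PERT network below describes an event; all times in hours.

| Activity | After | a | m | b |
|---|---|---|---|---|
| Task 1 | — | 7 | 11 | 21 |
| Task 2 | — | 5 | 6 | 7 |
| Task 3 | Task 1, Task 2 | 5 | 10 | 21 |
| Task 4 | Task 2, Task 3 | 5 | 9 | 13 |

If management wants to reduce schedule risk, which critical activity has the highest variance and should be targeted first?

Task 3

te_Task 1 = (7 + 4·11 + 21)/6 = 72/6 = 12; σ²_Task 1 = ((21−7)/6)² = 5.444
te_Task 2 = (5 + 4·6 + 7)/6 = 36/6 = 6; σ²_Task 2 = ((7−5)/6)² = 0.111
te_Task 3 = (5 + 4·10 + 21)/6 = 66/6 = 11; σ²_Task 3 = ((21−5)/6)² = 7.111
te_Task 4 = (5 + 4·9 + 13)/6 = 54/6 = 9; σ²_Task 4 = ((13−5)/6)² = 1.778

Forward pass:
ES_Task 1 = 0; EF_Task 1 = 12
ES_Task 2 = 0; EF_Task 2 = 6
ES_Task 3 = max(EF_Task 1=12, EF_Task 2=6) = 12; EF_Task 3 = 12+11 = 23
ES_Task 4 = max(EF_Task 2=6, EF_Task 3=23) = 23; EF_Task 4 = 23+9 = 32
Expected project duration μ = 32 hours. Critical path: Task 1 → Task 3 → Task 4.

Variances on critical path: σ²_Task 1=5.444, σ²_Task 3=7.111, σ²_Task 4=1.778.
Largest is σ²_Task 3 = 7.111.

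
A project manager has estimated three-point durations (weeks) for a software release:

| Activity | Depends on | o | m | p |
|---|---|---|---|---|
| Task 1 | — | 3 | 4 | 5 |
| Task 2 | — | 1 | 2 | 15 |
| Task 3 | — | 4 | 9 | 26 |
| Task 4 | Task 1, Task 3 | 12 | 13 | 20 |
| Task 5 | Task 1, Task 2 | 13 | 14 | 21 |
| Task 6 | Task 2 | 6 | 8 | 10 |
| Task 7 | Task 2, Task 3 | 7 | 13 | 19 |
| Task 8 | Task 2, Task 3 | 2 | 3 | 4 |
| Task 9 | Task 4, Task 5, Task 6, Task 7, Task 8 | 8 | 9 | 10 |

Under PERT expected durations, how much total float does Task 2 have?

te_Task 1 = (3 + 4·4 + 5)/6 = 24/6 = 4
te_Task 2 = (1 + 4·2 + 15)/6 = 24/6 = 4
te_Task 3 = (4 + 4·9 + 26)/6 = 66/6 = 11
te_Task 4 = (12 + 4·13 + 20)/6 = 84/6 = 14
te_Task 5 = (13 + 4·14 + 21)/6 = 90/6 = 15
te_Task 6 = (6 + 4·8 + 10)/6 = 48/6 = 8
te_Task 7 = (7 + 4·13 + 19)/6 = 78/6 = 13
te_Task 8 = (2 + 4·3 + 4)/6 = 18/6 = 3
te_Task 9 = (8 + 4·9 + 10)/6 = 54/6 = 9

Forward pass:
ES_Task 1 = 0; EF_Task 1 = 4
ES_Task 2 = 0; EF_Task 2 = 4
ES_Task 3 = 0; EF_Task 3 = 11
ES_Task 4 = max(EF_Task 1=4, EF_Task 3=11) = 11; EF_Task 4 = 11+14 = 25
ES_Task 5 = max(EF_Task 1=4, EF_Task 2=4) = 4; EF_Task 5 = 4+15 = 19
ES_Task 6 = 4; EF_Task 6 = 4+8 = 12
ES_Task 7 = max(EF_Task 2=4, EF_Task 3=11) = 11; EF_Task 7 = 11+13 = 24
ES_Task 8 = max(EF_Task 2=4, EF_Task 3=11) = 11; EF_Task 8 = 11+3 = 14
ES_Task 9 = max(EF_Task 4=25, EF_Task 5=19, EF_Task 6=12, EF_Task 7=24, EF_Task 8=14) = 25; EF_Task 9 = 25+9 = 34
Expected project duration μ = 34 weeks. Critical path: Task 3 → Task 4 → Task 9.

Backward pass:
LF_Task 9 = 34; LS_Task 9 = 34−9 = 25
LF_Task 8 = LS_Task 9 = 25; LS_Task 8 = 25−3 = 22
LF_Task 7 = LS_Task 9 = 25; LS_Task 7 = 25−13 = 12
LF_Task 6 = LS_Task 9 = 25; LS_Task 6 = 25−8 = 17
LF_Task 5 = LS_Task 9 = 25; LS_Task 5 = 25−15 = 10
LF_Task 4 = LS_Task 9 = 25; LS_Task 4 = 25−14 = 11
LF_Task 3 = min(LS_Task 4=11, LS_Task 7=12, LS_Task 8=22) = 11; LS_Task 3 = 11−11 = 0
LF_Task 2 = min(LS_Task 5=10, LS_Task 6=17, LS_Task 7=12, LS_Task 8=22) = 10; LS_Task 2 = 10−4 = 6
LF_Task 1 = min(LS_Task 4=11, LS_Task 5=10) = 10; LS_Task 1 = 10−4 = 6
Slack_Task 2 = LS_Task 2 − ES_Task 2 = 6 − 0 = 6

6 weeks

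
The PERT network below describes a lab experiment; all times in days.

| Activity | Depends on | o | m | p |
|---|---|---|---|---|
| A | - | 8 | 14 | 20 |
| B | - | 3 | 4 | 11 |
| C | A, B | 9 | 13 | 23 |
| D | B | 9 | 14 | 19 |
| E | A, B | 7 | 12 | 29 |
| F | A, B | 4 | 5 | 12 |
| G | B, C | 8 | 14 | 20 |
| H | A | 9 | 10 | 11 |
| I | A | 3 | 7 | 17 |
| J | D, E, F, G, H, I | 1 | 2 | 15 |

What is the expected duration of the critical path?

46 days

te_A = (8 + 4·14 + 20)/6 = 84/6 = 14
te_B = (3 + 4·4 + 11)/6 = 30/6 = 5
te_C = (9 + 4·13 + 23)/6 = 84/6 = 14
te_D = (9 + 4·14 + 19)/6 = 84/6 = 14
te_E = (7 + 4·12 + 29)/6 = 84/6 = 14
te_F = (4 + 4·5 + 12)/6 = 36/6 = 6
te_G = (8 + 4·14 + 20)/6 = 84/6 = 14
te_H = (9 + 4·10 + 11)/6 = 60/6 = 10
te_I = (3 + 4·7 + 17)/6 = 48/6 = 8
te_J = (1 + 4·2 + 15)/6 = 24/6 = 4

Forward pass:
ES_A = 0; EF_A = 14
ES_B = 0; EF_B = 5
ES_C = max(EF_A=14, EF_B=5) = 14; EF_C = 14+14 = 28
ES_D = 5; EF_D = 5+14 = 19
ES_E = max(EF_A=14, EF_B=5) = 14; EF_E = 14+14 = 28
ES_F = max(EF_A=14, EF_B=5) = 14; EF_F = 14+6 = 20
ES_G = max(EF_B=5, EF_C=28) = 28; EF_G = 28+14 = 42
ES_H = 14; EF_H = 14+10 = 24
ES_I = 14; EF_I = 14+8 = 22
ES_J = max(EF_D=19, EF_E=28, EF_F=20, EF_G=42, EF_H=24, EF_I=22) = 42; EF_J = 42+4 = 46
Expected project duration μ = 46 days. Critical path: A → C → G → J.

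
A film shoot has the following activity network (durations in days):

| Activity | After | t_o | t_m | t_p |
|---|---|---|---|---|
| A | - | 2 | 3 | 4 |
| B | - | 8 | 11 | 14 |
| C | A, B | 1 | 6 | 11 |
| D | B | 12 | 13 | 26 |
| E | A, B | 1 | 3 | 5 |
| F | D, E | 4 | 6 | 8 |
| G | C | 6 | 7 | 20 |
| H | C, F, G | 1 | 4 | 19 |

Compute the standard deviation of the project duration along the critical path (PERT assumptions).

3.99 days

te_A = (2 + 4·3 + 4)/6 = 18/6 = 3; σ²_A = ((4−2)/6)² = 0.111
te_B = (8 + 4·11 + 14)/6 = 66/6 = 11; σ²_B = ((14−8)/6)² = 1.000
te_C = (1 + 4·6 + 11)/6 = 36/6 = 6; σ²_C = ((11−1)/6)² = 2.778
te_D = (12 + 4·13 + 26)/6 = 90/6 = 15; σ²_D = ((26−12)/6)² = 5.444
te_E = (1 + 4·3 + 5)/6 = 18/6 = 3; σ²_E = ((5−1)/6)² = 0.444
te_F = (4 + 4·6 + 8)/6 = 36/6 = 6; σ²_F = ((8−4)/6)² = 0.444
te_G = (6 + 4·7 + 20)/6 = 54/6 = 9; σ²_G = ((20−6)/6)² = 5.444
te_H = (1 + 4·4 + 19)/6 = 36/6 = 6; σ²_H = ((19−1)/6)² = 9.000

Forward pass:
ES_A = 0; EF_A = 3
ES_B = 0; EF_B = 11
ES_C = max(EF_A=3, EF_B=11) = 11; EF_C = 11+6 = 17
ES_D = 11; EF_D = 11+15 = 26
ES_E = max(EF_A=3, EF_B=11) = 11; EF_E = 11+3 = 14
ES_F = max(EF_D=26, EF_E=14) = 26; EF_F = 26+6 = 32
ES_G = 17; EF_G = 17+9 = 26
ES_H = max(EF_C=17, EF_F=32, EF_G=26) = 32; EF_H = 32+6 = 38
Expected project duration μ = 38 days. Critical path: B → D → F → H.

Variance along critical path = 1.000 + 5.444 + 0.444 + 9.000 = 15.889
σ = √15.889 = 3.986 days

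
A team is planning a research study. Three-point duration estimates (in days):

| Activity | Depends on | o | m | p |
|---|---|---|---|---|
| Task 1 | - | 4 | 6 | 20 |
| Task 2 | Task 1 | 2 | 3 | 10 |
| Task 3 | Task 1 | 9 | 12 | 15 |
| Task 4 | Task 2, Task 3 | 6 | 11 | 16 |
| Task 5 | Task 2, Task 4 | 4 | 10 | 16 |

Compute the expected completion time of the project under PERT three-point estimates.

41 days

te_Task 1 = (4 + 4·6 + 20)/6 = 48/6 = 8
te_Task 2 = (2 + 4·3 + 10)/6 = 24/6 = 4
te_Task 3 = (9 + 4·12 + 15)/6 = 72/6 = 12
te_Task 4 = (6 + 4·11 + 16)/6 = 66/6 = 11
te_Task 5 = (4 + 4·10 + 16)/6 = 60/6 = 10

Forward pass:
ES_Task 1 = 0; EF_Task 1 = 8
ES_Task 2 = 8; EF_Task 2 = 8+4 = 12
ES_Task 3 = 8; EF_Task 3 = 8+12 = 20
ES_Task 4 = max(EF_Task 2=12, EF_Task 3=20) = 20; EF_Task 4 = 20+11 = 31
ES_Task 5 = max(EF_Task 2=12, EF_Task 4=31) = 31; EF_Task 5 = 31+10 = 41
Expected project duration μ = 41 days. Critical path: Task 1 → Task 3 → Task 4 → Task 5.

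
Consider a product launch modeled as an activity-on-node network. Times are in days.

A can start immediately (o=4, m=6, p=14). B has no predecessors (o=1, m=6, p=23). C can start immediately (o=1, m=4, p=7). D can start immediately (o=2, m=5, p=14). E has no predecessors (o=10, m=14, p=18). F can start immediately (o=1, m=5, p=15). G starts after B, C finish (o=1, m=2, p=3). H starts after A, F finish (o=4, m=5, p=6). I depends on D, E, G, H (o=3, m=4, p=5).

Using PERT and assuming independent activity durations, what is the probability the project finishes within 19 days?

0.767

te_A = (4 + 4·6 + 14)/6 = 42/6 = 7; σ²_A = ((14−4)/6)² = 2.778
te_B = (1 + 4·6 + 23)/6 = 48/6 = 8; σ²_B = ((23−1)/6)² = 13.444
te_C = (1 + 4·4 + 7)/6 = 24/6 = 4; σ²_C = ((7−1)/6)² = 1.000
te_D = (2 + 4·5 + 14)/6 = 36/6 = 6; σ²_D = ((14−2)/6)² = 4.000
te_E = (10 + 4·14 + 18)/6 = 84/6 = 14; σ²_E = ((18−10)/6)² = 1.778
te_F = (1 + 4·5 + 15)/6 = 36/6 = 6; σ²_F = ((15−1)/6)² = 5.444
te_G = (1 + 4·2 + 3)/6 = 12/6 = 2; σ²_G = ((3−1)/6)² = 0.111
te_H = (4 + 4·5 + 6)/6 = 30/6 = 5; σ²_H = ((6−4)/6)² = 0.111
te_I = (3 + 4·4 + 5)/6 = 24/6 = 4; σ²_I = ((5−3)/6)² = 0.111

Forward pass:
ES_A = 0; EF_A = 7
ES_B = 0; EF_B = 8
ES_C = 0; EF_C = 4
ES_D = 0; EF_D = 6
ES_E = 0; EF_E = 14
ES_F = 0; EF_F = 6
ES_G = max(EF_B=8, EF_C=4) = 8; EF_G = 8+2 = 10
ES_H = max(EF_A=7, EF_F=6) = 7; EF_H = 7+5 = 12
ES_I = max(EF_D=6, EF_E=14, EF_G=10, EF_H=12) = 14; EF_I = 14+4 = 18
Expected project duration μ = 18 days. Critical path: E → I.

Variance along critical path = 1.778 + 0.111 = 1.889; σ = √1.889 = 1.374 days.
Z = (19 − 18) / 1.374 = 0.728
P(T ≤ 19) = Φ(0.728) ≈ 0.767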